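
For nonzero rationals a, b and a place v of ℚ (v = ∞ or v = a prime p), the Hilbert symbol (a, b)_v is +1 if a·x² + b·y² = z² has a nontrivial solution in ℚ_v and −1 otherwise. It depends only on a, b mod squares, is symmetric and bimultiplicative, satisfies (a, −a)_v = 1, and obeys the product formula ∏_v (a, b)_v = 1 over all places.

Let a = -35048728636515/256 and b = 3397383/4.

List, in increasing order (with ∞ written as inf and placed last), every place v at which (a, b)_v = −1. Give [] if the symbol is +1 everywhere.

(a, b) ≡ (-46626635, 41943) mod (ℚ^×)²; places V = {2, 3, 5, 11, 17, 23, 29, 31, 41, ∞}.
(a,b)_3: α=2, u≡1; β=5, v≡1 (mod 3); (1|3)=+1, (1|3)=+1; sign (−1)^0·+1^5·+1^2 = +1.
(a,b)_5: α=1, u≡2; β=0, v≡2 (mod 5); (2|5)=-1, (2|5)=-1; sign (−1)^0·-1^0·-1^1 = -1.
(a,b)_17: α=4, u≡15; β=0, v≡13 (mod 17); (15|17)=+1, (13|17)=+1; sign (−1)^0·+1^0·+1^4 = +1.
(a,b)_31: α=1, u≡16; β=1, v≡2 (mod 31); (16|31)=+1, (2|31)=+1; sign (−1)^1·+1^1·+1^1 = -1.
(a,b)_2: α=-8, β=-2; u≡5, v≡7 (mod 8); ε(u)ε(v)=0·1, αω(v)=-8·0, βω(u)=-2·1; sum ≡ 0  ⇒  +1.
(a,b)_∞: sgn(-46626635)=−, sgn(41943)=+, so +1.
(a,b)_11: α=1, u≡6; β=1, v≡7 (mod 11); (6|11)=-1, (7|11)=-1; sign (−1)^1·-1^1·-1^1 = -1.
(a,b)_23: α=1, u≡21; β=0, v≡19 (mod 23); (21|23)=-1, (19|23)=-1; sign (−1)^0·-1^0·-1^1 = -1.
(a,b)_41: α=1, u≡9; β=1, v≡21 (mod 41); (9|41)=+1, (21|41)=+1; sign (−1)^0·+1^1·+1^1 = +1.
(a,b)_29: α=1, u≡12; β=0, v≡1 (mod 29); (12|29)=-1, (1|29)=+1; sign (−1)^0·-1^0·+1^1 = +1.
(-46626635, 41943 / ℚ) ramifies at {5, 11, 23, 31}: a division algebra.

[5, 11, 23, 31]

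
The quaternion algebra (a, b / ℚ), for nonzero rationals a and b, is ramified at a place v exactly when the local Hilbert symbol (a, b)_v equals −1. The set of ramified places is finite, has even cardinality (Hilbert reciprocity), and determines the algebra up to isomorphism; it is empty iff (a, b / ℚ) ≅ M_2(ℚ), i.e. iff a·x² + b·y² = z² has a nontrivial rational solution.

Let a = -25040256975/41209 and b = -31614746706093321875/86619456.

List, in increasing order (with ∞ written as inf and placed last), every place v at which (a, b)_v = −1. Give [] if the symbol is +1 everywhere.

Mod squares: a ≡ -1373951, b ≡ -718116099415. Check v ∈ {∞, 2, 3, 5, 7, 11, 13, 17, 23, 29, 31, 41, 43, 47}.
v=13: a=13^0·(≡6), b=13^5·(≡6) mod 13; (6|13)=-1, (6|13)=-1; (−1)^{0·5·6}·(-1)^5·(-1)^0 = -1.
v=47: a=47^1·(≡34), b=47^1·(≡7) mod 47; (34|47)=+1, (7|47)=+1; (−1)^{1·1·23}·(+1)^1·(+1)^1 = -1.
v=41: a=41^1·(≡29), b=41^1·(≡9) mod 41; (29|41)=-1, (9|41)=+1; (−1)^{1·1·20}·(-1)^1·(+1)^1 = -1.
v=2: v_2(a)=0, v_2(b)=-6; units ≡ 1, 1 (mod 8); ε·ε+αω+βω = 0·0+0·0+-6·0 ≡ 0  ⇒  (a,b)_2 = +1.
v=31: a=31^1·(≡19), b=31^-1·(≡19) mod 31; (19|31)=+1, (19|31)=+1; (−1)^{1·-1·15}·(+1)^-1·(+1)^1 = -1.
v=43: a=43^0·(≡7), b=43^1·(≡31) mod 43; (7|43)=-1, (31|43)=+1; (−1)^{0·1·21}·(-1)^1·(+1)^0 = -1.
v=11: a=11^0·(≡1), b=11^-1·(≡2) mod 11; (1|11)=+1, (2|11)=-1; (−1)^{0·-1·5}·(+1)^-1·(-1)^0 = +1.
v=17: a=17^0·(≡6), b=17^1·(≡3) mod 17; (6|17)=-1, (3|17)=-1; (−1)^{0·1·8}·(-1)^1·(-1)^0 = -1.
v=29: a=29^-2·(≡26), b=29^2·(≡28) mod 29; (26|29)=-1, (28|29)=+1; (−1)^{-2·2·14}·(-1)^2·(+1)^-2 = +1.
v=∞: -1373951 < 0 and -718116099415 < 0  ⇒  (a,b)_∞ = -1.
v=3: a=3^6·(≡1), b=3^-4·(≡2) mod 3; (1|3)=+1, (2|3)=-1; (−1)^{6·-4·1}·(+1)^-4·(-1)^6 = +1.
v=7: a=7^-2·(≡1), b=7^-2·(≡6) mod 7; (1|7)=+1, (6|7)=-1; (−1)^{-2·-2·3}·(+1)^-2·(-1)^-2 = +1.
v=5: a=5^2·(≡4), b=5^5·(≡2) mod 5; (4|5)=+1, (2|5)=-1; (−1)^{2·5·2}·(+1)^5·(-1)^2 = +1.
v=23: a=23^1·(≡11), b=23^1·(≡15) mod 23; (11|23)=-1, (15|23)=-1; (−1)^{1·1·11}·(-1)^1·(-1)^1 = -1.
Ram(-1373951, -718116099415) = {13, 17, 23, 31, 41, 43, 47, ∞}; no ℚ_13-point on the conic.

[13, 17, 23, 31, 41, 43, 47, inf]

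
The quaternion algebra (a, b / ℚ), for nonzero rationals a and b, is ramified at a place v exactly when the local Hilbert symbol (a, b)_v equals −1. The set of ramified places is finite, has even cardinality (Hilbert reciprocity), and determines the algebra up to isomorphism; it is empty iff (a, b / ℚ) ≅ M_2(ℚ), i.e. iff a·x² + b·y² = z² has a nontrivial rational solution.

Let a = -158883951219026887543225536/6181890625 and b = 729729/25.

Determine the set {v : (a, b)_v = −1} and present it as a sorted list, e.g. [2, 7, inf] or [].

[11, 19]

Mod squares: a ≡ -3059, b ≡ 1001. Check v ∈ {∞, 2, 3, 5, 7, 11, 13, 17, 19, 23, 37}.
v=3: a=3^14·(≡1), b=3^6·(≡2) mod 3; (1|3)=+1, (2|3)=-1; (−1)^{14·6·1}·(+1)^6·(-1)^14 = +1.
v=2: v_2(a)=6, v_2(b)=0; units ≡ 5, 1 (mod 8); ε·ε+αω+βω = 0·0+6·0+0·1 ≡ 0  ⇒  (a,b)_2 = +1.
v=∞: -3059 < 0 and 1001 > 0  ⇒  (a,b)_∞ = +1.
v=23: a=23^1·(≡7), b=23^0·(≡4) mod 23; (7|23)=-1, (4|23)=+1; (−1)^{1·0·11}·(-1)^0·(+1)^1 = +1.
v=13: a=13^6·(≡10), b=13^1·(≡1) mod 13; (10|13)=+1, (1|13)=+1; (−1)^{6·1·6}·(+1)^1·(+1)^6 = +1.
v=5: a=5^-6·(≡4), b=5^-2·(≡4) mod 5; (4|5)=+1, (4|5)=+1; (−1)^{-6·-2·2}·(+1)^-2·(+1)^-6 = +1.
v=7: a=7^5·(≡4), b=7^1·(≡6) mod 7; (4|7)=+1, (6|7)=-1; (−1)^{5·1·3}·(+1)^1·(-1)^5 = +1.
v=11: a=11^4·(≡2), b=11^1·(≡3) mod 11; (2|11)=-1, (3|11)=+1; (−1)^{4·1·5}·(-1)^1·(+1)^4 = -1.
v=37: a=37^-2·(≡33), b=37^0·(≡8) mod 37; (33|37)=+1, (8|37)=-1; (−1)^{-2·0·18}·(+1)^0·(-1)^-2 = +1.
v=17: a=17^-2·(≡9), b=17^0·(≡9) mod 17; (9|17)=+1, (9|17)=+1; (−1)^{-2·0·8}·(+1)^0·(+1)^-2 = +1.
v=19: a=19^1·(≡15), b=19^0·(≡12) mod 19; (15|19)=-1, (12|19)=-1; (−1)^{1·0·9}·(-1)^0·(-1)^1 = -1.
|Ram(-3059, 1001)| = 2, even; anisotropic at {11, 19}.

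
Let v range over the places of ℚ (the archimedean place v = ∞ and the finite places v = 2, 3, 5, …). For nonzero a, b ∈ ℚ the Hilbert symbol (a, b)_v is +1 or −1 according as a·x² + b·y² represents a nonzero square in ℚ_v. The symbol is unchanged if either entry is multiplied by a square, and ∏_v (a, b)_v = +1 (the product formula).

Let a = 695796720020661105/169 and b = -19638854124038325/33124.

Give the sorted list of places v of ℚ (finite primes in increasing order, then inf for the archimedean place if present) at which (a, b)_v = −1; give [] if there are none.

[5, 23, 31, 37]

(a, b) ≡ (6105, -870573) mod (ℚ^×)²; places V = {2, 3, 5, 7, 11, 13, 17, 19, 23, 31, 37, ∞}.
(a,b)_∞: sgn(6105)=+, sgn(-870573)=−, so +1.
(a,b)_31: α=4, u≡27; β=3, v≡21 (mod 31); (27|31)=-1, (21|31)=-1; sign (−1)^0·-1^3·-1^4 = -1.
(a,b)_19: α=0, u≡4; β=2, v≡1 (mod 19); (4|19)=+1, (1|19)=+1; sign (−1)^0·+1^2·+1^0 = +1.
(a,b)_13: α=-2, u≡2; β=-2, v≡6 (mod 13); (2|13)=-1, (6|13)=-1; sign (−1)^0·-1^-2·-1^-2 = +1.
(a,b)_5: α=1, u≡4; β=2, v≡3 (mod 5); (4|5)=+1, (3|5)=-1; sign (−1)^0·+1^2·-1^1 = -1.
(a,b)_7: α=2, u≡2; β=-2, v≡5 (mod 7); (2|7)=+1, (5|7)=-1; sign (−1)^0·+1^-2·-1^2 = +1.
(a,b)_3: α=3, u≡1; β=3, v≡2 (mod 3); (1|3)=+1, (2|3)=-1; sign (−1)^1·+1^3·-1^3 = +1.
(a,b)_17: α=0, u≡2; β=2, v≡14 (mod 17); (2|17)=+1, (14|17)=-1; sign (−1)^0·+1^2·-1^0 = +1.
(a,b)_37: α=1, u≡18; β=1, v≡11 (mod 37); (18|37)=-1, (11|37)=+1; sign (−1)^0·-1^1·+1^1 = -1.
(a,b)_2: α=0, β=-2; u≡1, v≡3 (mod 8); ε(u)ε(v)=0·1, αω(v)=0·1, βω(u)=-2·0; sum ≡ 0  ⇒  +1.
(a,b)_23: α=4, u≡10; β=1, v≡15 (mod 23); (10|23)=-1, (15|23)=-1; sign (−1)^0·-1^1·-1^4 = -1.
(a,b)_11: α=1, u≡9; β=1, v≡8 (mod 11); (9|11)=+1, (8|11)=-1; sign (−1)^1·+1^1·-1^1 = +1.
(6105, -870573 / ℚ) ramifies at {5, 23, 31, 37}: a division algebra.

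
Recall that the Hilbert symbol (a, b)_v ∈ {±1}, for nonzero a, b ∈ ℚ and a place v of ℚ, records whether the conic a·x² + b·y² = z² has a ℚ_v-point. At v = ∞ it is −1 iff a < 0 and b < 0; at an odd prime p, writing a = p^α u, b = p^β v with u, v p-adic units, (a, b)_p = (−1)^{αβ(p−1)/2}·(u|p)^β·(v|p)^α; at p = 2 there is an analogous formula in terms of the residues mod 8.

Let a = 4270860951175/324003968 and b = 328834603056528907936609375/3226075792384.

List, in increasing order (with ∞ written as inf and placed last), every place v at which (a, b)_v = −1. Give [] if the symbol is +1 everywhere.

[2, 13]

Mod squares: a ≡ 494, b ≡ 247. Check v ∈ {∞, 2, 5, 7, 13, 17, 19, 29, 37, 41, 43}.
v=29: a=29^0·(≡24), b=29^2·(≡3) mod 29; (24|29)=+1, (3|29)=-1; (−1)^{0·2·14}·(+1)^2·(-1)^0 = +1.
v=43: a=43^-2·(≡23), b=43^0·(≡8) mod 43; (23|43)=+1, (8|43)=-1; (−1)^{-2·0·21}·(+1)^0·(-1)^-2 = +1.
v=37: a=37^-2·(≡2), b=37^-4·(≡27) mod 37; (2|37)=-1, (27|37)=+1; (−1)^{-2·-4·18}·(-1)^-4·(+1)^-2 = +1.
v=41: a=41^0·(≡33), b=41^-2·(≡2) mod 41; (33|41)=+1, (2|41)=+1; (−1)^{0·-2·20}·(+1)^-2·(+1)^0 = +1.
v=19: a=19^1·(≡7), b=19^3·(≡12) mod 19; (7|19)=+1, (12|19)=-1; (−1)^{1·3·9}·(+1)^3·(-1)^1 = +1.
v=13: a=13^3·(≡3), b=13^5·(≡8) mod 13; (3|13)=+1, (8|13)=-1; (−1)^{3·5·6}·(+1)^5·(-1)^3 = -1.
v=2: v_2(a)=-7, v_2(b)=-10; units ≡ 7, 7 (mod 8); ε·ε+αω+βω = 1·1+-7·0+-10·0 ≡ 1  ⇒  (a,b)_2 = -1.
v=5: a=5^2·(≡4), b=5^6·(≡2) mod 5; (4|5)=+1, (2|5)=-1; (−1)^{2·6·2}·(+1)^6·(-1)^2 = +1.
v=∞: 494 > 0 and 247 > 0  ⇒  (a,b)_∞ = +1.
v=17: a=17^4·(≡9), b=17^4·(≡9) mod 17; (9|17)=+1, (9|17)=+1; (−1)^{4·4·8}·(+1)^4·(+1)^4 = +1.
v=7: a=7^2·(≡4), b=7^6·(≡1) mod 7; (4|7)=+1, (1|7)=+1; (−1)^{2·6·3}·(+1)^6·(+1)^2 = +1.
|Ram(494, 247)| = 2, even; anisotropic at {2, 13}.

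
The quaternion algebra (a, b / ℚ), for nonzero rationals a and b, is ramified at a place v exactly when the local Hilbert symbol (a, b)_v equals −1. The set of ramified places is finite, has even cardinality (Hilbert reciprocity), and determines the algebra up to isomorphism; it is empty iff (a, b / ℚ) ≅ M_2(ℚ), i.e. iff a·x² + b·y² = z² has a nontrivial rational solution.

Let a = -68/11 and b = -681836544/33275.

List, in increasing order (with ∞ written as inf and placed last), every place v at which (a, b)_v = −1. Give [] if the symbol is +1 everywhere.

[17, inf]

Mod squares: a ≡ -187, b ≡ -11. Check v ∈ {∞, 2, 3, 5, 11, 17}.
v=11: a=11^-1·(≡9), b=11^-3·(≡6) mod 11; (9|11)=+1, (6|11)=-1; (−1)^{-1·-3·5}·(+1)^-3·(-1)^-1 = +1.
v=17: a=17^1·(≡12), b=17^2·(≡11) mod 17; (12|17)=-1, (11|17)=-1; (−1)^{1·2·8}·(-1)^2·(-1)^1 = -1.
v=5: a=5^0·(≡2), b=5^-2·(≡1) mod 5; (2|5)=-1, (1|5)=+1; (−1)^{0·-2·2}·(-1)^-2·(+1)^0 = +1.
v=3: a=3^0·(≡2), b=3^2·(≡1) mod 3; (2|3)=-1, (1|3)=+1; (−1)^{0·2·1}·(-1)^2·(+1)^0 = +1.
v=2: v_2(a)=2, v_2(b)=18; units ≡ 5, 5 (mod 8); ε·ε+αω+βω = 0·0+2·1+18·1 ≡ 0  ⇒  (a,b)_2 = +1.
v=∞: -187 < 0 and -11 < 0  ⇒  (a,b)_∞ = -1.
Ram(-187, -11) = {17, ∞}; no ℚ_17-point on the conic.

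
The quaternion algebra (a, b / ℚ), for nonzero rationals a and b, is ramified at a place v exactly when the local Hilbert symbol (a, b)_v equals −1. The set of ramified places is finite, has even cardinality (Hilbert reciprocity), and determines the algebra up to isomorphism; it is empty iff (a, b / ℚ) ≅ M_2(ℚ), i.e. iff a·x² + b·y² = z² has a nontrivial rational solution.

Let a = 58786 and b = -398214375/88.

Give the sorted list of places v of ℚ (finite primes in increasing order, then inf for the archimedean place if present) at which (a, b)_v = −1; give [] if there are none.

[2, 11, 13, 17]

Mod squares: a ≡ 58786, b ≡ -14586. Check v ∈ {∞, 2, 3, 5, 7, 11, 13, 17, 19, 31}.
v=7: a=7^1·(≡5), b=7^0·(≡2) mod 7; (5|7)=-1, (2|7)=+1; (−1)^{1·0·3}·(-1)^0·(+1)^1 = +1.
v=∞: 58786 > 0 and -14586 < 0  ⇒  (a,b)_∞ = +1.
v=3: a=3^0·(≡1), b=3^1·(≡1) mod 3; (1|3)=+1, (1|3)=+1; (−1)^{0·1·1}·(+1)^1·(+1)^0 = +1.
v=31: a=31^0·(≡10), b=31^2·(≡12) mod 31; (10|31)=+1, (12|31)=-1; (−1)^{0·2·15}·(+1)^2·(-1)^0 = +1.
v=2: v_2(a)=1, v_2(b)=-3; units ≡ 1, 3 (mod 8); ε·ε+αω+βω = 0·1+1·1+-3·0 ≡ 1  ⇒  (a,b)_2 = -1.
v=11: a=11^0·(≡2), b=11^-1·(≡3) mod 11; (2|11)=-1, (3|11)=+1; (−1)^{0·-1·5}·(-1)^-1·(+1)^0 = -1.
v=5: a=5^0·(≡1), b=5^4·(≡4) mod 5; (1|5)=+1, (4|5)=+1; (−1)^{0·4·2}·(+1)^4·(+1)^0 = +1.
v=13: a=13^1·(≡11), b=13^1·(≡9) mod 13; (11|13)=-1, (9|13)=+1; (−1)^{1·1·6}·(-1)^1·(+1)^1 = -1.
v=17: a=17^1·(≡7), b=17^1·(≡9) mod 17; (7|17)=-1, (9|17)=+1; (−1)^{1·1·8}·(-1)^1·(+1)^1 = -1.
v=19: a=19^1·(≡16), b=19^0·(≡9) mod 19; (16|19)=+1, (9|19)=+1; (−1)^{1·0·9}·(+1)^0·(+1)^1 = +1.
(58786, -14586 / ℚ) ramifies at {2, 11, 13, 17}: a division algebra.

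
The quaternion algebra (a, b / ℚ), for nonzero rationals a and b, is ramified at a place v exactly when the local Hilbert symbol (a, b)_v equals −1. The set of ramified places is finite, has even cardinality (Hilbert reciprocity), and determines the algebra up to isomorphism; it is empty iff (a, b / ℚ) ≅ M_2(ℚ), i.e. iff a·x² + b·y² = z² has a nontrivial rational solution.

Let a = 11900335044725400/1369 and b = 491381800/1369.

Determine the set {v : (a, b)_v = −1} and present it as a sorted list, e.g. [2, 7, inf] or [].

[]

Mod squares: a ≡ 966, b ≡ 100282. Check v ∈ {∞, 2, 3, 5, 7, 13, 19, 23, 29, 37}.
v=23: a=23^1·(≡15), b=23^0·(≡4) mod 23; (15|23)=-1, (4|23)=+1; (−1)^{1·0·11}·(-1)^0·(+1)^1 = +1.
v=5: a=5^2·(≡4), b=5^2·(≡3) mod 5; (4|5)=+1, (3|5)=-1; (−1)^{2·2·2}·(+1)^2·(-1)^2 = +1.
v=3: a=3^1·(≡1), b=3^0·(≡1) mod 3; (1|3)=+1, (1|3)=+1; (−1)^{1·0·1}·(+1)^0·(+1)^1 = +1.
v=37: a=37^-2·(≡10), b=37^-2·(≡7) mod 37; (10|37)=+1, (7|37)=+1; (−1)^{-2·-2·18}·(+1)^-2·(+1)^-2 = +1.
v=29: a=29^2·(≡7), b=29^1·(≡23) mod 29; (7|29)=+1, (23|29)=+1; (−1)^{2·1·14}·(+1)^1·(+1)^2 = +1.
v=7: a=7^5·(≡3), b=7^3·(≡2) mod 7; (3|7)=-1, (2|7)=+1; (−1)^{5·3·3}·(-1)^3·(+1)^5 = +1.
v=19: a=19^2·(≡5), b=19^1·(≡8) mod 19; (5|19)=+1, (8|19)=-1; (−1)^{2·1·9}·(+1)^1·(-1)^2 = +1.
v=13: a=13^2·(≡10), b=13^1·(≡2) mod 13; (10|13)=+1, (2|13)=-1; (−1)^{2·1·6}·(+1)^1·(-1)^2 = +1.
v=∞: 966 > 0 and 100282 > 0  ⇒  (a,b)_∞ = +1.
v=2: v_2(a)=3, v_2(b)=3; units ≡ 3, 5 (mod 8); ε·ε+αω+βω = 1·0+3·1+3·1 ≡ 0  ⇒  (a,b)_2 = +1.
Every local symbol is +1, so the conic 966·x² + 100282·y² = z² has ℚ_v-points for all v and hence a ℚ-point; (a, b / ℚ) ≅ M_2(ℚ).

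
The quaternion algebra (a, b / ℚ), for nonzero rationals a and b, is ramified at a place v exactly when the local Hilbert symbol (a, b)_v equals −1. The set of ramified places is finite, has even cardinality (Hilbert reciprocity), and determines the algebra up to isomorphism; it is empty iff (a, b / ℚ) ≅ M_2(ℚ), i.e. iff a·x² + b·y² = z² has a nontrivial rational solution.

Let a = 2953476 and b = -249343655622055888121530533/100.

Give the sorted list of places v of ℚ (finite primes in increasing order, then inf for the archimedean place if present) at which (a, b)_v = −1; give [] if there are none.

(a, b) ≡ (82041, -137016957) mod (ℚ^×)²; places V = {2, 3, 5, 7, 11, 17, 23, 29, 37, 41, ∞}.
(a,b)_3: α=3, u≡2; β=11, v≡2 (mod 3); (2|3)=-1, (2|3)=-1; sign (−1)^1·-1^11·-1^3 = -1.
(a,b)_17: α=0, u≡15; β=1, v≡16 (mod 17); (15|17)=+1, (16|17)=+1; sign (−1)^0·+1^1·+1^0 = +1.
(a,b)_11: α=0, u≡9; β=1, v≡4 (mod 11); (9|11)=+1, (4|11)=+1; sign (−1)^0·+1^1·+1^0 = +1.
(a,b)_5: α=0, u≡1; β=-2, v≡3 (mod 5); (1|5)=+1, (3|5)=-1; sign (−1)^0·+1^-2·-1^0 = +1.
(a,b)_41: α=1, u≡40; β=3, v≡32 (mod 41); (40|41)=+1, (32|41)=+1; sign (−1)^0·+1^3·+1^1 = +1.
(a,b)_37: α=0, u≡25; β=1, v≡33 (mod 37); (25|37)=+1, (33|37)=+1; sign (−1)^0·+1^1·+1^0 = +1.
(a,b)_2: α=2, β=-2; u≡1, v≡3 (mod 8); ε(u)ε(v)=0·1, αω(v)=2·1, βω(u)=-2·0; sum ≡ 0  ⇒  +1.
(a,b)_∞: sgn(82041)=+, sgn(-137016957)=−, so +1.
(a,b)_23: α=1, u≡3; β=3, v≡11 (mod 23); (3|23)=+1, (11|23)=-1; sign (−1)^1·+1^3·-1^1 = +1.
(a,b)_7: α=0, u≡1; β=3, v≡4 (mod 7); (1|7)=+1, (4|7)=+1; sign (−1)^0·+1^3·+1^0 = +1.
(a,b)_29: α=1, u≡25; β=4, v≡17 (mod 29); (25|29)=+1, (17|29)=-1; sign (−1)^0·+1^4·-1^1 = -1.
(82041, -137016957 / ℚ) ramifies at {3, 29}: a division algebra.

[3, 29]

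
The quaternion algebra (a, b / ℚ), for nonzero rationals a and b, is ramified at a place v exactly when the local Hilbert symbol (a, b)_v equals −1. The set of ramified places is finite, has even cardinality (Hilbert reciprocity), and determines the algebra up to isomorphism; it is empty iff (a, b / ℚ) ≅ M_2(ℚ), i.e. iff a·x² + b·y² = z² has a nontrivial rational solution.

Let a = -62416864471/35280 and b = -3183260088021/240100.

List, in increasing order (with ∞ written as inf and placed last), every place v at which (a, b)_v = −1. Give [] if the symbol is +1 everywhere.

[13, inf]

Mod squares: a ≡ -1921595, b ≡ -67821. Check v ∈ {∞, 2, 3, 5, 7, 13, 17, 31, 37, 47}.
v=3: a=3^-2·(≡1), b=3^1·(≡1) mod 3; (1|3)=+1, (1|3)=+1; (−1)^{-2·1·1}·(+1)^1·(+1)^-2 = +1.
v=47: a=47^1·(≡29), b=47^1·(≡4) mod 47; (29|47)=-1, (4|47)=+1; (−1)^{1·1·23}·(-1)^1·(+1)^1 = +1.
v=7: a=7^-2·(≡3), b=7^-4·(≡4) mod 7; (3|7)=-1, (4|7)=+1; (−1)^{-2·-4·3}·(-1)^-4·(+1)^-2 = +1.
v=5: a=5^-1·(≡4), b=5^-2·(≡1) mod 5; (4|5)=+1, (1|5)=+1; (−1)^{-1·-2·2}·(+1)^-2·(+1)^-1 = +1.
v=∞: -1921595 < 0 and -67821 < 0  ⇒  (a,b)_∞ = -1.
v=37: a=37^1·(≡24), b=37^1·(≡24) mod 37; (24|37)=-1, (24|37)=-1; (−1)^{1·1·18}·(-1)^1·(-1)^1 = +1.
v=17: a=17^1·(≡15), b=17^2·(≡8) mod 17; (15|17)=+1, (8|17)=+1; (−1)^{1·2·8}·(+1)^2·(+1)^1 = +1.
v=31: a=31^2·(≡9), b=31^2·(≡10) mod 31; (9|31)=+1, (10|31)=+1; (−1)^{2·2·15}·(+1)^2·(+1)^2 = +1.
v=13: a=13^3·(≡6), b=13^3·(≡4) mod 13; (6|13)=-1, (4|13)=+1; (−1)^{3·3·6}·(-1)^3·(+1)^3 = -1.
v=2: v_2(a)=-4, v_2(b)=-2; units ≡ 5, 3 (mod 8); ε·ε+αω+βω = 0·1+-4·1+-2·1 ≡ 0  ⇒  (a,b)_2 = +1.
|Ram(-1921595, -67821)| = 2, even; anisotropic at {13, ∞}.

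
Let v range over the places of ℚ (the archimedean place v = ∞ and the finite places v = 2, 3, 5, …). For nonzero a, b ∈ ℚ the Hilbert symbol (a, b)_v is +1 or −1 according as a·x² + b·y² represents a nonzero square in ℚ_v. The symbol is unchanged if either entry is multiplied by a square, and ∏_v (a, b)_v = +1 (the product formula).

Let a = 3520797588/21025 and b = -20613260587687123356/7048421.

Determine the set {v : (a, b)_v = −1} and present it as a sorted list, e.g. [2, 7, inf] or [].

[7, 11, 29, 31]

(a, b) ≡ (77, -2956811) mod (ℚ^×)²; places V = {2, 3, 5, 7, 11, 13, 17, 23, 29, 31, 47, ∞}.
(a,b)_17: α=0, u≡15; β=-2, v≡8 (mod 17); (15|17)=+1, (8|17)=+1; sign (−1)^0·+1^-2·+1^0 = +1.
(a,b)_11: α=1, u≡2; β=1, v≡8 (mod 11); (2|11)=-1, (8|11)=-1; sign (−1)^1·-1^1·-1^1 = -1.
(a,b)_29: α=-2, u≡19; β=-3, v≡16 (mod 29); (19|29)=-1, (16|29)=+1; sign (−1)^0·-1^-3·+1^-2 = -1.
(a,b)_31: α=0, u≡21; β=1, v≡12 (mod 31); (21|31)=-1, (12|31)=-1; sign (−1)^0·-1^1·-1^0 = -1.
(a,b)_23: α=2, u≡13; β=1, v≡9 (mod 23); (13|23)=+1, (9|23)=+1; sign (−1)^0·+1^1·+1^2 = +1.
(a,b)_2: α=2, β=2; u≡5, v≡5 (mod 8); ε(u)ε(v)=0·0, αω(v)=2·1, βω(u)=2·1; sum ≡ 0  ⇒  +1.
(a,b)_7: α=5, u≡4; β=10, v≡5 (mod 7); (4|7)=+1, (5|7)=-1; sign (−1)^0·+1^10·-1^5 = -1.
(a,b)_∞: sgn(77)=+, sgn(-2956811)=−, so +1.
(a,b)_5: α=-2, u≡3; β=0, v≡4 (mod 5); (3|5)=-1, (4|5)=+1; sign (−1)^0·-1^0·+1^-2 = +1.
(a,b)_13: α=0, u≡12; β=1, v≡12 (mod 13); (12|13)=+1, (12|13)=+1; sign (−1)^0·+1^1·+1^0 = +1.
(a,b)_3: α=2, u≡2; β=4, v≡1 (mod 3); (2|3)=-1, (1|3)=+1; sign (−1)^0·-1^4·+1^2 = +1.
(a,b)_47: α=0, u≡44; β=2, v≡16 (mod 47); (44|47)=-1, (16|47)=+1; sign (−1)^0·-1^2·+1^0 = +1.
Ram(77, -2956811) = {7, 11, 29, 31}; no ℚ_7-point on the conic.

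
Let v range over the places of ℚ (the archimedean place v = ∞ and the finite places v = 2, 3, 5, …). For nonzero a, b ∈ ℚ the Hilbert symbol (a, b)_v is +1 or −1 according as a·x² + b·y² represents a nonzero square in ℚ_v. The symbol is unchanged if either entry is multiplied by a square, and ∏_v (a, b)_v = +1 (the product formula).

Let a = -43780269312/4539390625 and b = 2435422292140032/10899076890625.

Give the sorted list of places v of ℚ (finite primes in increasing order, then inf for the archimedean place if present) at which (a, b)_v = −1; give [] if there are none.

[]

(a, b) ≡ (-13, 62) mod (ℚ^×)²; places V = {2, 3, 5, 7, 11, 13, 31, ∞}.
(a,b)_3: α=4, u≡2; β=10, v≡2 (mod 3); (2|3)=-1, (2|3)=-1; sign (−1)^0·-1^10·-1^4 = +1.
(a,b)_∞: sgn(-13)=−, sgn(62)=+, so +1.
(a,b)_13: α=3, u≡9; β=2, v≡9 (mod 13); (9|13)=+1, (9|13)=+1; sign (−1)^0·+1^2·+1^3 = +1.
(a,b)_5: α=-6, u≡3; β=-6, v≡2 (mod 5); (3|5)=-1, (2|5)=-1; sign (−1)^0·-1^-6·-1^-6 = +1.
(a,b)_31: α=2, u≡18; β=3, v≡10 (mod 31); (18|31)=+1, (10|31)=+1; sign (−1)^0·+1^3·+1^2 = +1.
(a,b)_7: α=-4, u≡2; β=-8, v≡3 (mod 7); (2|7)=+1, (3|7)=-1; sign (−1)^0·+1^-8·-1^-4 = +1.
(a,b)_2: α=8, β=13; u≡3, v≡7 (mod 8); ε(u)ε(v)=1·1, αω(v)=8·0, βω(u)=13·1; sum ≡ 0  ⇒  +1.
(a,b)_11: α=-2, u≡3; β=-2, v≡8 (mod 11); (3|11)=+1, (8|11)=-1; sign (−1)^0·+1^-2·-1^-2 = +1.
Every local symbol is +1, so the conic -13·x² + 62·y² = z² has ℚ_v-points for all v and hence a ℚ-point; (a, b / ℚ) ≅ M_2(ℚ).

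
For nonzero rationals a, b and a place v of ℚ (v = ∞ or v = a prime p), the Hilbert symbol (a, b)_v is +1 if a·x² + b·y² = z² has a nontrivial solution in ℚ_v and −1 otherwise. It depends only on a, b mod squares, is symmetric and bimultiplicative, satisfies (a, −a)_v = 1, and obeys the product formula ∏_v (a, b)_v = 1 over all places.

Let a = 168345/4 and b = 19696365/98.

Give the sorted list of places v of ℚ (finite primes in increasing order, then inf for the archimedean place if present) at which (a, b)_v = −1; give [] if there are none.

[13, 29]

(a, b) ≡ (18705, 486330) mod (ℚ^×)²; places V = {2, 3, 5, 7, 13, 29, 43, ∞}.
(a,b)_2: α=-2, β=-1; u≡1, v≡5 (mod 8); ε(u)ε(v)=0·0, αω(v)=-2·1, βω(u)=-1·0; sum ≡ 0  ⇒  +1.
(a,b)_7: α=0, u≡4; β=-2, v≡5 (mod 7); (4|7)=+1, (5|7)=-1; sign (−1)^0·+1^-2·-1^0 = +1.
(a,b)_29: α=1, u≡23; β=1, v≡11 (mod 29); (23|29)=+1, (11|29)=-1; sign (−1)^0·+1^1·-1^1 = -1.
(a,b)_3: α=3, u≡1; β=5, v≡2 (mod 3); (1|3)=+1, (2|3)=-1; sign (−1)^1·+1^5·-1^3 = +1.
(a,b)_5: α=1, u≡1; β=1, v≡1 (mod 5); (1|5)=+1, (1|5)=+1; sign (−1)^0·+1^1·+1^1 = +1.
(a,b)_∞: sgn(18705)=+, sgn(486330)=+, so +1.
(a,b)_13: α=0, u≡2; β=1, v≡1 (mod 13); (2|13)=-1, (1|13)=+1; sign (−1)^0·-1^1·+1^0 = -1.
(a,b)_43: α=1, u≡22; β=1, v≡41 (mod 43); (22|43)=-1, (41|43)=+1; sign (−1)^1·-1^1·+1^1 = +1.
(18705, 486330 / ℚ) ramifies at {13, 29}: a division algebra.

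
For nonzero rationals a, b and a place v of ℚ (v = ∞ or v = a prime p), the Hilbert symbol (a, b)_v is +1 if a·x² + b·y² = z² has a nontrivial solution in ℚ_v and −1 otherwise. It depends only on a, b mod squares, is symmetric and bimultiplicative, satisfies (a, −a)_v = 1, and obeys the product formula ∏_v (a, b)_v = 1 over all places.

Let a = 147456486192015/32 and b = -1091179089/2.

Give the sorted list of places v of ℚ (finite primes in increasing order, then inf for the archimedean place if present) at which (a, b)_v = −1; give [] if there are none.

(a, b) ≡ (30030, -2) mod (ℚ^×)²; places V = {2, 3, 5, 7, 11, 13, ∞}.
(a,b)_13: α=3, u≡9; β=2, v≡8 (mod 13); (9|13)=+1, (8|13)=-1; sign (−1)^0·+1^2·-1^3 = -1.
(a,b)_11: α=5, u≡8; β=4, v≡9 (mod 11); (8|11)=-1, (9|11)=+1; sign (−1)^0·-1^4·+1^5 = +1.
(a,b)_∞: sgn(30030)=+, sgn(-2)=−, so +1.
(a,b)_2: α=-5, β=-1; u≡7, v≡7 (mod 8); ε(u)ε(v)=1·1, αω(v)=-5·0, βω(u)=-1·0; sum ≡ 1  ⇒  -1.
(a,b)_7: α=3, u≡5; β=2, v≡3 (mod 7); (5|7)=-1, (3|7)=-1; sign (−1)^0·-1^2·-1^3 = -1.
(a,b)_5: α=1, u≡4; β=0, v≡3 (mod 5); (4|5)=+1, (3|5)=-1; sign (−1)^0·+1^0·-1^1 = -1.
(a,b)_3: α=5, u≡2; β=2, v≡1 (mod 3); (2|3)=-1, (1|3)=+1; sign (−1)^0·-1^2·+1^5 = +1.
Ram(30030, -2) = {2, 5, 7, 13}; no ℚ_2-point on the conic.

[2, 5, 7, 13]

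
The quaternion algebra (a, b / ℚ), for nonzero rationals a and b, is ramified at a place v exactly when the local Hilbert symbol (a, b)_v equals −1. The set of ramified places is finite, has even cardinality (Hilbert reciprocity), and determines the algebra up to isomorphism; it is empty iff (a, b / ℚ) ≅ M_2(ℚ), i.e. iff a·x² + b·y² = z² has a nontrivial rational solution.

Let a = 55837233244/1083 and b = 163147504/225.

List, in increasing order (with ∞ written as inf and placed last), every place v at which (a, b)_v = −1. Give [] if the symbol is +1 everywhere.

[17, 29]

Mod squares: a ≡ 30590157, b ≡ 10196719. Check v ∈ {∞, 2, 3, 5, 13, 17, 19, 29, 37, 43}.
v=2: v_2(a)=2, v_2(b)=4; units ≡ 5, 7 (mod 8); ε·ε+αω+βω = 0·1+2·0+4·1 ≡ 0  ⇒  (a,b)_2 = +1.
v=43: a=43^1·(≡42), b=43^1·(≡41) mod 43; (42|43)=-1, (41|43)=+1; (−1)^{1·1·21}·(-1)^1·(+1)^1 = +1.
v=5: a=5^0·(≡3), b=5^-2·(≡1) mod 5; (3|5)=-1, (1|5)=+1; (−1)^{0·-2·2}·(-1)^-2·(+1)^0 = +1.
v=13: a=13^1·(≡6), b=13^1·(≡6) mod 13; (6|13)=-1, (6|13)=-1; (−1)^{1·1·6}·(-1)^1·(-1)^1 = +1.
v=∞: 30590157 > 0 and 10196719 > 0  ⇒  (a,b)_∞ = +1.
v=29: a=29^1·(≡7), b=29^1·(≡3) mod 29; (7|29)=+1, (3|29)=-1; (−1)^{1·1·14}·(+1)^1·(-1)^1 = -1.
v=19: a=19^-2·(≡17), b=19^0·(≡8) mod 19; (17|19)=+1, (8|19)=-1; (−1)^{-2·0·9}·(+1)^0·(-1)^-2 = +1.
v=17: a=17^1·(≡5), b=17^1·(≡1) mod 17; (5|17)=-1, (1|17)=+1; (−1)^{1·1·8}·(-1)^1·(+1)^1 = -1.
v=3: a=3^-1·(≡1), b=3^-2·(≡1) mod 3; (1|3)=+1, (1|3)=+1; (−1)^{-1·-2·1}·(+1)^-2·(+1)^-1 = +1.
v=37: a=37^3·(≡34), b=37^1·(≡34) mod 37; (34|37)=+1, (34|37)=+1; (−1)^{3·1·18}·(+1)^1·(+1)^3 = +1.
Ram(30590157, 10196719) = {17, 29}; no ℚ_17-point on the conic.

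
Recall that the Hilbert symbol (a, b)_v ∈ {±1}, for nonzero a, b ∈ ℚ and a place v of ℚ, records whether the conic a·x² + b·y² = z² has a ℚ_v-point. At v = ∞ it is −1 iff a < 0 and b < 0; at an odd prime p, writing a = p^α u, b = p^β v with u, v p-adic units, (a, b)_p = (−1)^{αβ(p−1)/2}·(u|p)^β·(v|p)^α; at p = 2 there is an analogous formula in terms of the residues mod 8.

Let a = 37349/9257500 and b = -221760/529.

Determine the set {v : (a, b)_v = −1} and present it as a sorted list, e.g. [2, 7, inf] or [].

[2, 5, 7, 11, 13, 17]

Mod squares: a ≡ 1547, b ≡ -385. Check v ∈ {∞, 2, 3, 5, 7, 11, 13, 17, 23}.
v=2: v_2(a)=-2, v_2(b)=6; units ≡ 3, 7 (mod 8); ε·ε+αω+βω = 1·1+-2·0+6·1 ≡ 1  ⇒  (a,b)_2 = -1.
v=5: a=5^-4·(≡2), b=5^1·(≡2) mod 5; (2|5)=-1, (2|5)=-1; (−1)^{-4·1·2}·(-1)^1·(-1)^-4 = -1.
v=3: a=3^0·(≡2), b=3^2·(≡2) mod 3; (2|3)=-1, (2|3)=-1; (−1)^{0·2·1}·(-1)^2·(-1)^0 = +1.
v=13: a=13^3·(≡6), b=13^0·(≡8) mod 13; (6|13)=-1, (8|13)=-1; (−1)^{3·0·6}·(-1)^0·(-1)^3 = -1.
v=∞: 1547 > 0 and -385 < 0  ⇒  (a,b)_∞ = +1.
v=23: a=23^-2·(≡1), b=23^-2·(≡6) mod 23; (1|23)=+1, (6|23)=+1; (−1)^{-2·-2·11}·(+1)^-2·(+1)^-2 = +1.
v=7: a=7^-1·(≡1), b=7^1·(≡4) mod 7; (1|7)=+1, (4|7)=+1; (−1)^{-1·1·3}·(+1)^1·(+1)^-1 = -1.
v=11: a=11^0·(≡7), b=11^1·(≡3) mod 11; (7|11)=-1, (3|11)=+1; (−1)^{0·1·5}·(-1)^1·(+1)^0 = -1.
v=17: a=17^1·(≡10), b=17^0·(≡11) mod 17; (10|17)=-1, (11|17)=-1; (−1)^{1·0·8}·(-1)^0·(-1)^1 = -1.
Ram(1547, -385) = {2, 5, 7, 11, 13, 17}; no ℚ_2-point on the conic.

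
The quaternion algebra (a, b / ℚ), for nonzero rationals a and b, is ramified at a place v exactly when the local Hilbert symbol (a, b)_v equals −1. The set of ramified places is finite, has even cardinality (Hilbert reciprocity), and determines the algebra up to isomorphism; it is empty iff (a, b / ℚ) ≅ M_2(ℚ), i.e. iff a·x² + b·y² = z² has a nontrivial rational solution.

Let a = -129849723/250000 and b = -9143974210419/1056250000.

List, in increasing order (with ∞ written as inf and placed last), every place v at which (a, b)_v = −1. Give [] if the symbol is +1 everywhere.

Mod squares: a ≡ -3, b ≡ -731. Check v ∈ {∞, 2, 3, 5, 13, 17, 43}.
v=5: a=5^-6·(≡2), b=5^-8·(≡4) mod 5; (2|5)=-1, (4|5)=+1; (−1)^{-6·-8·2}·(-1)^-8·(+1)^-6 = +1.
v=43: a=43^2·(≡4), b=43^3·(≡30) mod 43; (4|43)=+1, (30|43)=-1; (−1)^{2·3·21}·(+1)^3·(-1)^2 = +1.
v=3: a=3^5·(≡2), b=3^4·(≡1) mod 3; (2|3)=-1, (1|3)=+1; (−1)^{5·4·1}·(-1)^4·(+1)^5 = +1.
v=17: a=17^2·(≡7), b=17^5·(≡8) mod 17; (7|17)=-1, (8|17)=+1; (−1)^{2·5·8}·(-1)^5·(+1)^2 = -1.
v=2: v_2(a)=-4, v_2(b)=-4; units ≡ 5, 5 (mod 8); ε·ε+αω+βω = 0·0+-4·1+-4·1 ≡ 0  ⇒  (a,b)_2 = +1.
v=∞: -3 < 0 and -731 < 0  ⇒  (a,b)_∞ = -1.
v=13: a=13^0·(≡1), b=13^-2·(≡10) mod 13; (1|13)=+1, (10|13)=+1; (−1)^{0·-2·6}·(+1)^-2·(+1)^0 = +1.
Ram(-3, -731) = {17, ∞}; no ℚ_17-point on the conic.

[17, inf]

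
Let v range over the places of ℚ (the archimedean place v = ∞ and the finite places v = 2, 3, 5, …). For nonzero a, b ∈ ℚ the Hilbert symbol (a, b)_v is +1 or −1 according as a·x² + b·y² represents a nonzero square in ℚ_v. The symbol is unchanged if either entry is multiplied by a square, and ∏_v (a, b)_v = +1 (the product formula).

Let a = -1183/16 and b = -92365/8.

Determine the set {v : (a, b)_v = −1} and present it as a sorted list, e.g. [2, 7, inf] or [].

Mod squares: a ≡ -7, b ≡ -3770. Check v ∈ {∞, 2, 5, 7, 13, 29}.
v=29: a=29^0·(≡4), b=29^1·(≡26) mod 29; (4|29)=+1, (26|29)=-1; (−1)^{0·1·14}·(+1)^1·(-1)^0 = +1.
v=13: a=13^2·(≡2), b=13^1·(≡4) mod 13; (2|13)=-1, (4|13)=+1; (−1)^{2·1·6}·(-1)^1·(+1)^2 = -1.
v=∞: -7 < 0 and -3770 < 0  ⇒  (a,b)_∞ = -1.
v=2: v_2(a)=-4, v_2(b)=-3; units ≡ 1, 3 (mod 8); ε·ε+αω+βω = 0·1+-4·1+-3·0 ≡ 0  ⇒  (a,b)_2 = +1.
v=5: a=5^0·(≡2), b=5^1·(≡4) mod 5; (2|5)=-1, (4|5)=+1; (−1)^{0·1·2}·(-1)^1·(+1)^0 = -1.
v=7: a=7^1·(≡3), b=7^2·(≡5) mod 7; (3|7)=-1, (5|7)=-1; (−1)^{1·2·3}·(-1)^2·(-1)^1 = -1.
|Ram(-7, -3770)| = 4, even; anisotropic at {5, 7, 13, ∞}.

[5, 7, 13, inf]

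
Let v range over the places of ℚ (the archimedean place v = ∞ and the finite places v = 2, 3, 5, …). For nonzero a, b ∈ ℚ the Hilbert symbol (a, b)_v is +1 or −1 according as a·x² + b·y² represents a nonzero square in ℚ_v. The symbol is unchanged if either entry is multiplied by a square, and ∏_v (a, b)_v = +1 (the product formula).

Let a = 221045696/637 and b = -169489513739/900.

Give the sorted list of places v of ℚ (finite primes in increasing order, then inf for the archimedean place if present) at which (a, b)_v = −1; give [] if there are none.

Mod squares: a ≡ 155363, b ≡ -5934299. Check v ∈ {∞, 2, 3, 5, 7, 13, 17, 19, 23, 29, 31, 37, 41}.
v=23: a=23^0·(≡15), b=23^1·(≡6) mod 23; (15|23)=-1, (6|23)=+1; (−1)^{0·1·11}·(-1)^1·(+1)^0 = -1.
v=2: v_2(a)=6, v_2(b)=-2; units ≡ 3, 5 (mod 8); ε·ε+αω+βω = 1·0+6·1+-2·1 ≡ 0  ⇒  (a,b)_2 = +1.
v=7: a=7^-2·(≡3), b=7^1·(≡5) mod 7; (3|7)=-1, (5|7)=-1; (−1)^{-2·1·3}·(-1)^1·(-1)^-2 = -1.
v=31: a=31^0·(≡17), b=31^1·(≡22) mod 31; (17|31)=-1, (22|31)=-1; (−1)^{0·1·15}·(-1)^1·(-1)^0 = -1.
v=3: a=3^0·(≡2), b=3^-2·(≡1) mod 3; (2|3)=-1, (1|3)=+1; (−1)^{0·-2·1}·(-1)^-2·(+1)^0 = +1.
v=19: a=19^1·(≡17), b=19^0·(≡16) mod 19; (17|19)=+1, (16|19)=+1; (−1)^{1·0·9}·(+1)^0·(+1)^1 = +1.
v=∞: 155363 > 0 and -5934299 < 0  ⇒  (a,b)_∞ = +1.
v=41: a=41^0·(≡12), b=41^1·(≡10) mod 41; (12|41)=-1, (10|41)=+1; (−1)^{0·1·20}·(-1)^1·(+1)^0 = -1.
v=29: a=29^0·(≡18), b=29^1·(≡28) mod 29; (18|29)=-1, (28|29)=+1; (−1)^{0·1·14}·(-1)^1·(+1)^0 = -1.
v=5: a=5^0·(≡3), b=5^-2·(≡1) mod 5; (3|5)=-1, (1|5)=+1; (−1)^{0·-2·2}·(-1)^-2·(+1)^0 = +1.
v=13: a=13^-1·(≡4), b=13^4·(≡2) mod 13; (4|13)=+1, (2|13)=-1; (−1)^{-1·4·6}·(+1)^4·(-1)^-1 = -1.
v=37: a=37^1·(≡5), b=37^0·(≡32) mod 37; (5|37)=-1, (32|37)=-1; (−1)^{1·0·18}·(-1)^0·(-1)^1 = -1.
v=17: a=17^3·(≡14), b=17^0·(≡7) mod 17; (14|17)=-1, (7|17)=-1; (−1)^{3·0·8}·(-1)^0·(-1)^3 = -1.
(155363, -5934299 / ℚ) ramifies at {7, 13, 17, 23, 29, 31, 37, 41}: a division algebra.

[7, 13, 17, 23, 29, 31, 37, 41]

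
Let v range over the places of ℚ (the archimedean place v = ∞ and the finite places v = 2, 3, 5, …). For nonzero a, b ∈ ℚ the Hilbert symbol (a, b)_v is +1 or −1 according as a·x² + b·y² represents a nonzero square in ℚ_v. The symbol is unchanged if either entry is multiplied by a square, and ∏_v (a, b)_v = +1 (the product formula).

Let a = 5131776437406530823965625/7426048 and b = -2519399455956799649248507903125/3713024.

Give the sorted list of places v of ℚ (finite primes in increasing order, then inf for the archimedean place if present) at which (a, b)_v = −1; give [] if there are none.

[2, 5, 29, 37]

Mod squares: a ≡ 1374365, b ≡ -46149730. Check v ∈ {∞, 2, 3, 5, 7, 11, 13, 17, 19, 23, 29, 37}.
v=17: a=17^3·(≡3), b=17^3·(≡12) mod 17; (3|17)=-1, (12|17)=-1; (−1)^{3·3·8}·(-1)^3·(-1)^3 = +1.
v=23: a=23^1·(≡6), b=23^1·(≡20) mod 23; (6|23)=+1, (20|23)=-1; (−1)^{1·1·11}·(+1)^1·(-1)^1 = +1.
v=37: a=37^-1·(≡30), b=37^-1·(≡17) mod 37; (30|37)=+1, (17|37)=-1; (−1)^{-1·-1·18}·(+1)^-1·(-1)^-1 = -1.
v=7: a=7^-2·(≡6), b=7^-2·(≡6) mod 7; (6|7)=-1, (6|7)=-1; (−1)^{-2·-2·3}·(-1)^-2·(-1)^-2 = +1.
v=3: a=3^6·(≡2), b=3^10·(≡2) mod 3; (2|3)=-1, (2|3)=-1; (−1)^{6·10·1}·(-1)^10·(-1)^6 = +1.
v=∞: 1374365 > 0 and -46149730 < 0  ⇒  (a,b)_∞ = +1.
v=11: a=11^2·(≡5), b=11^3·(≡4) mod 11; (5|11)=+1, (4|11)=+1; (−1)^{2·3·5}·(+1)^3·(+1)^2 = +1.
v=13: a=13^4·(≡5), b=13^4·(≡1) mod 13; (5|13)=-1, (1|13)=+1; (−1)^{4·4·6}·(-1)^4·(+1)^4 = +1.
v=2: v_2(a)=-12, v_2(b)=-11; units ≡ 5, 7 (mod 8); ε·ε+αω+βω = 0·1+-12·0+-11·1 ≡ 1  ⇒  (a,b)_2 = -1.
v=19: a=19^3·(≡2), b=19^4·(≡4) mod 19; (2|19)=-1, (4|19)=+1; (−1)^{3·4·9}·(-1)^4·(+1)^3 = +1.
v=5: a=5^5·(≡3), b=5^5·(≡4) mod 5; (3|5)=-1, (4|5)=+1; (−1)^{5·5·2}·(-1)^5·(+1)^5 = -1.
v=29: a=29^2·(≡11), b=29^3·(≡9) mod 29; (11|29)=-1, (9|29)=+1; (−1)^{2·3·14}·(-1)^3·(+1)^2 = -1.
|Ram(1374365, -46149730)| = 4, even; anisotropic at {2, 5, 29, 37}.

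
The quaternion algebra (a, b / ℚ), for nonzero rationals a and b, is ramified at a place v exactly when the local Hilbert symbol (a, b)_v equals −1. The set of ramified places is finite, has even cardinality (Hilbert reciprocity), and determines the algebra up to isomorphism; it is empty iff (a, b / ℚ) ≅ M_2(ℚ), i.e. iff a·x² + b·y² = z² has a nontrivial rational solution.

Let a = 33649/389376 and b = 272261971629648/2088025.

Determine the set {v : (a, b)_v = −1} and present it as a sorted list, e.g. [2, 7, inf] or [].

[13, 23]

(a, b) ≡ (33649, 437437) mod (ℚ^×)²; places V = {2, 3, 5, 7, 11, 13, 17, 19, 23, ∞}.
(a,b)_13: α=-2, u≡6; β=1, v≡11 (mod 13); (6|13)=-1, (11|13)=-1; sign (−1)^0·-1^1·-1^-2 = -1.
(a,b)_5: α=0, u≡4; β=-2, v≡3 (mod 5); (4|5)=+1, (3|5)=-1; sign (−1)^0·+1^-2·-1^0 = +1.
(a,b)_∞: sgn(33649)=+, sgn(437437)=+, so +1.
(a,b)_3: α=-2, u≡1; β=8, v≡1 (mod 3); (1|3)=+1, (1|3)=+1; sign (−1)^0·+1^8·+1^-2 = +1.
(a,b)_2: α=-8, β=4; u≡1, v≡5 (mod 8); ε(u)ε(v)=0·0, αω(v)=-8·1, βω(u)=4·0; sum ≡ 0  ⇒  +1.
(a,b)_11: α=1, u≡5; β=3, v≡6 (mod 11); (5|11)=+1, (6|11)=-1; sign (−1)^1·+1^3·-1^1 = +1.
(a,b)_7: α=1, u≡5; β=3, v≡1 (mod 7); (5|7)=-1, (1|7)=+1; sign (−1)^1·-1^3·+1^1 = +1.
(a,b)_17: α=0, u≡5; β=-4, v≡12 (mod 17); (5|17)=-1, (12|17)=-1; sign (−1)^0·-1^-4·-1^0 = +1.
(a,b)_23: α=1, u≡22; β=1, v≡14 (mod 23); (22|23)=-1, (14|23)=-1; sign (−1)^1·-1^1·-1^1 = -1.
(a,b)_19: α=1, u≡11; β=1, v≡14 (mod 19); (11|19)=+1, (14|19)=-1; sign (−1)^1·+1^1·-1^1 = +1.
(33649, 437437 / ℚ) ramifies at {13, 23}: a division algebra.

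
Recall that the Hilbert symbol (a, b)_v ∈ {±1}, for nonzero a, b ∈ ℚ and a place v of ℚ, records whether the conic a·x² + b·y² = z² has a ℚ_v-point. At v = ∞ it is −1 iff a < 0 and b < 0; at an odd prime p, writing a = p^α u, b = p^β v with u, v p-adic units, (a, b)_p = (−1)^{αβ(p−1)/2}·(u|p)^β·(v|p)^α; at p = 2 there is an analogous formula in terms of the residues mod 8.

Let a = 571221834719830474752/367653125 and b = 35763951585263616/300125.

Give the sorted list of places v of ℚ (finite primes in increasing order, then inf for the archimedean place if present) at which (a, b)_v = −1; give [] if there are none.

Mod squares: a ≡ 937365, b ≡ 28405. Check v ∈ {∞, 2, 3, 5, 7, 11, 13, 19, 23}.
v=7: a=7^-6·(≡4), b=7^-4·(≡6) mod 7; (4|7)=+1, (6|7)=-1; (−1)^{-6·-4·3}·(+1)^-4·(-1)^-6 = +1.
v=3: a=3^9·(≡2), b=3^8·(≡1) mod 3; (2|3)=-1, (1|3)=+1; (−1)^{9·8·1}·(-1)^8·(+1)^9 = +1.
v=∞: 937365 > 0 and 28405 > 0  ⇒  (a,b)_∞ = +1.
v=23: a=23^1·(≡14), b=23^1·(≡13) mod 23; (14|23)=-1, (13|23)=+1; (−1)^{1·1·11}·(-1)^1·(+1)^1 = +1.
v=5: a=5^-5·(≡3), b=5^-3·(≡1) mod 5; (3|5)=-1, (1|5)=+1; (−1)^{-5·-3·2}·(-1)^-3·(+1)^-5 = -1.
v=13: a=13^1·(≡11), b=13^1·(≡9) mod 13; (11|13)=-1, (9|13)=+1; (−1)^{1·1·6}·(-1)^1·(+1)^1 = -1.
v=2: v_2(a)=18, v_2(b)=16; units ≡ 5, 5 (mod 8); ε·ε+αω+βω = 0·0+18·1+16·1 ≡ 0  ⇒  (a,b)_2 = +1.
v=11: a=11^7·(≡4), b=11^4·(≡5) mod 11; (4|11)=+1, (5|11)=+1; (−1)^{7·4·5}·(+1)^4·(+1)^7 = +1.
v=19: a=19^1·(≡4), b=19^1·(≡3) mod 19; (4|19)=+1, (3|19)=-1; (−1)^{1·1·9}·(+1)^1·(-1)^1 = +1.
|Ram(937365, 28405)| = 2, even; anisotropic at {5, 13}.

[5, 13]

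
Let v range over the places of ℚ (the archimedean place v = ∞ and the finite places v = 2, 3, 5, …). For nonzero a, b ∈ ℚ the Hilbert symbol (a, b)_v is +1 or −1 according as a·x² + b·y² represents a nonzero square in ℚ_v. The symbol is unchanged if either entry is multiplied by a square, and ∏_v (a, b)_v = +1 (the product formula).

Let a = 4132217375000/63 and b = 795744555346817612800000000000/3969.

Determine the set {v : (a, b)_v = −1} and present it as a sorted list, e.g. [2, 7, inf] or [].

(a, b) ≡ (874874, 48070) mod (ℚ^×)²; places V = {2, 3, 5, 7, 11, 13, 19, 23, ∞}.
(a,b)_19: α=1, u≡1; β=3, v≡2 (mod 19); (1|19)=+1, (2|19)=-1; sign (−1)^1·+1^3·-1^1 = +1.
(a,b)_3: α=-2, u≡2; β=-4, v≡1 (mod 3); (2|3)=-1, (1|3)=+1; sign (−1)^0·-1^-4·+1^-2 = +1.
(a,b)_11: α=1, u≡3; β=3, v≡9 (mod 11); (3|11)=+1, (9|11)=+1; sign (−1)^1·+1^3·+1^1 = -1.
(a,b)_2: α=3, β=19; u≡5, v≡3 (mod 8); ε(u)ε(v)=0·1, αω(v)=3·1, βω(u)=19·1; sum ≡ 0  ⇒  +1.
(a,b)_13: α=1, u≡9; β=0, v≡12 (mod 13); (9|13)=+1, (12|13)=+1; sign (−1)^0·+1^0·+1^1 = +1.
(a,b)_5: α=6, u≡4; β=11, v≡1 (mod 5); (4|5)=+1, (1|5)=+1; sign (−1)^0·+1^11·+1^6 = +1.
(a,b)_23: α=3, u≡14; β=7, v≡7 (mod 23); (14|23)=-1, (7|23)=-1; sign (−1)^1·-1^7·-1^3 = -1.
(a,b)_∞: sgn(874874)=+, sgn(48070)=+, so +1.
(a,b)_7: α=-1, u≡4; β=-2, v≡4 (mod 7); (4|7)=+1, (4|7)=+1; sign (−1)^0·+1^-2·+1^-1 = +1.
(874874, 48070 / ℚ) ramifies at {11, 23}: a division algebra.

[11, 23]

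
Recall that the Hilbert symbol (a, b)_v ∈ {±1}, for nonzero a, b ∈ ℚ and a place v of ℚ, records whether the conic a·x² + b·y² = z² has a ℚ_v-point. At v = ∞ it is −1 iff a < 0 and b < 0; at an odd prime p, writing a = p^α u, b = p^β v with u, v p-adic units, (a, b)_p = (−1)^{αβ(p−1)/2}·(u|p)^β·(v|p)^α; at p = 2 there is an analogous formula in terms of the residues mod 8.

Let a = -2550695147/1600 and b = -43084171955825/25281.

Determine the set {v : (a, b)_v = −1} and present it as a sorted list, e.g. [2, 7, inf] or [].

(a, b) ≡ (-1062347, -290667377) mod (ℚ^×)²; places V = {2, 3, 5, 7, 11, 13, 17, 19, 23, 29, 31, 53, ∞}.
(a,b)_13: α=1, u≡4; β=1, v≡12 (mod 13); (4|13)=+1, (12|13)=+1; sign (−1)^0·+1^1·+1^1 = +1.
(a,b)_53: α=0, u≡29; β=-2, v≡36 (mod 53); (29|53)=+1, (36|53)=+1; sign (−1)^0·+1^-2·+1^0 = +1.
(a,b)_11: α=1, u≡4; β=3, v≡4 (mod 11); (4|11)=+1, (4|11)=+1; sign (−1)^1·+1^3·+1^1 = -1.
(a,b)_17: α=1, u≡2; β=1, v≡9 (mod 17); (2|17)=+1, (9|17)=+1; sign (−1)^0·+1^1·+1^1 = +1.
(a,b)_7: α=4, u≡2; β=3, v≡3 (mod 7); (2|7)=+1, (3|7)=-1; sign (−1)^0·+1^3·-1^4 = +1.
(a,b)_5: α=-2, u≡2; β=2, v≡2 (mod 5); (2|5)=-1, (2|5)=-1; sign (−1)^0·-1^2·-1^-2 = +1.
(a,b)_2: α=-6, β=0; u≡5, v≡7 (mod 8); ε(u)ε(v)=0·1, αω(v)=-6·0, βω(u)=0·1; sum ≡ 0  ⇒  +1.
(a,b)_19: α=1, u≡7; β=1, v≡16 (mod 19); (7|19)=+1, (16|19)=+1; sign (−1)^1·+1^1·+1^1 = -1.
(a,b)_29: α=0, u≡17; β=1, v≡20 (mod 29); (17|29)=-1, (20|29)=+1; sign (−1)^0·-1^1·+1^0 = -1.
(a,b)_3: α=0, u≡1; β=-2, v≡1 (mod 3); (1|3)=+1, (1|3)=+1; sign (−1)^0·+1^-2·+1^0 = +1.
(a,b)_31: α=0, u≡30; β=1, v≡11 (mod 31); (30|31)=-1, (11|31)=-1; sign (−1)^0·-1^1·-1^0 = -1.
(a,b)_∞: sgn(-1062347)=−, sgn(-290667377)=−, so -1.
(a,b)_23: α=1, u≡16; β=0, v≡14 (mod 23); (16|23)=+1, (14|23)=-1; sign (−1)^0·+1^0·-1^1 = -1.
|Ram(-1062347, -290667377)| = 6, even; anisotropic at {11, 19, 23, 29, 31, ∞}.

[11, 19, 23, 29, 31, inf]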